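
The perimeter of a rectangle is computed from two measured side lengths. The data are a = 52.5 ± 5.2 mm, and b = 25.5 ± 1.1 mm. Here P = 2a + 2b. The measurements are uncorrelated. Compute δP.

10.6 mm

Each term contributes (cᵢ δxᵢ)² to (δP)²:
  (2·δa)² = 108;  (2·δb)² = 4.84
δP = √(113) = 10.6 mm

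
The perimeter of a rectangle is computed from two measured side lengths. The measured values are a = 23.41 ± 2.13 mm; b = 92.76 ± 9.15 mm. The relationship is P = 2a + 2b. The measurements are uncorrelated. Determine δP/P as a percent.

For a sum/difference, combine absolute errors in quadrature:
  (2·δa)² = 18.1;  (2·δb)² = 335
δP = √(353) = 18.8 mm
P = 232.3 mm, so δP/P = 18.8/232.3 = 0.0809.

8.09%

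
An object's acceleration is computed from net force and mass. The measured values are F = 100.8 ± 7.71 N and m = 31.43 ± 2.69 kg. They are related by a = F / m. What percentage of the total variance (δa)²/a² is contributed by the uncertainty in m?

(δa/a)² = (1·δF/F)² + (-1·δm/m)²
  F term: (1×0.0765)² = 0.00585
  m term: (-1×0.0856)² = 0.00733
Total = 0.0132. Share from m = 0.00733/0.0132 = 0.556.

55.6%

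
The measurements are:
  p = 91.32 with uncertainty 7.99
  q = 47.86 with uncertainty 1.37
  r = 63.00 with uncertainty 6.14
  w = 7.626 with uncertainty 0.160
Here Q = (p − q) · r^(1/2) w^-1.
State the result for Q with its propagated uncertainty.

45.23 ± 8.77

Let u = p − q = 43.46. δu = √(δp² + δq²) = √(63.8 + 1.88) = 8.11, so δu/u = 0.187.
Q is then a monomial in u, r, w:
δQ/Q = √((δu/u)² + (½·δr/r)² + (-1·δw/w)²) = √(0.0348 + 0.00237 + 0.000440) = 0.194
Q = 45.23, so δQ = 0.194 × 45.23 = 8.77.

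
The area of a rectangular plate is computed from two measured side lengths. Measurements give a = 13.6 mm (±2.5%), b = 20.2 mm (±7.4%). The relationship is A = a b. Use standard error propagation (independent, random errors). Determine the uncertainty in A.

21.5 mm^2

A is a product of powers, so relative uncertainties combine in quadrature:
  (1·δa/a)² = (1×0.0250)² = 0.000625;  (1·δb/b)² = (1×0.0740)² = 0.00548
δA/A = √(0.00610) = 0.0781
A = 275 mm^2, so δA = 0.0781 × 275 = 21.5 mm^2.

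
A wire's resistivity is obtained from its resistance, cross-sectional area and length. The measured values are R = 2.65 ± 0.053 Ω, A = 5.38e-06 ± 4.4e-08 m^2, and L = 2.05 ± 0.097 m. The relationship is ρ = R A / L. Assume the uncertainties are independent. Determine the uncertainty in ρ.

3.62e-07 Ω·m

Each factor contributes (exponent × relative error)² to (δρ/ρ)²:
  (1·δR/R)² = (1×0.0200)² = 0.000400;  (1·δA/A)² = (1×0.00818)² = 6.69e-05;  (-1·δL/L)² = (-1×0.0473)² = 0.00224
δρ/ρ = √(0.00271) = 0.0520
ρ = 6.95e-06 Ω·m, so δρ = 0.0520 × 6.95e-06 = 3.62e-07 Ω·m.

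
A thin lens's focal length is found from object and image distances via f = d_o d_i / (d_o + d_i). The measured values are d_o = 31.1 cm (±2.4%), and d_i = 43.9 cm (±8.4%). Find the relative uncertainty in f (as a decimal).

0.0376

∂f/∂d_o = (d_i/(d_o+d_i))² = 0.343;  ∂f/∂d_i = (d_o/(d_o+d_i))² = 0.172
δf = √((∂f/∂d_o · δd_o)² + (∂f/∂d_i · δd_i)²) = √(0.0654 + 0.402) = 0.684 cm
f = 18.2 cm, so δf/f = 0.684/18.2 = 0.0376.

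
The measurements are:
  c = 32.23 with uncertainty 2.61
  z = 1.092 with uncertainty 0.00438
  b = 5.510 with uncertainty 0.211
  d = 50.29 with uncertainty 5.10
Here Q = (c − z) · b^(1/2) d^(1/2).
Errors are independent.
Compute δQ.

Let u = c − z = 31.14. δu = √(δc² + δz²) = √(6.81 + 1.92e-05) = 2.61, so δu/u = 0.0838.
Q is then a monomial in u, b, d:
δQ/Q = √((δu/u)² + (½·δb/b)² + (½·δd/d)²) = √(0.00703 + 0.000367 + 0.00257) = 0.0998
Q = 518.3, so δQ = 0.0998 × 518.3 = 51.7.

51.7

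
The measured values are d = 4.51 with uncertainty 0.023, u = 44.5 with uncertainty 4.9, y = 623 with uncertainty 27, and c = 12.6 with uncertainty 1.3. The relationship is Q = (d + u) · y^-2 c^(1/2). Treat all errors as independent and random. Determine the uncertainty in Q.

Let w = d + u = 49.0. δw = √(δd² + δu²) = √(0.000529 + 24.0) = 4.90, so δw/w = 0.1000.
Q is then a monomial in w, y, c:
δQ/Q = √((δw/w)² + (-2·δy/y)² + (½·δc/c)²) = √(0.01000 + 0.00751 + 0.00266) = 0.142
Q = 0.000448, so δQ = 0.142 × 0.000448 = 6.37e-05.

6.37e-05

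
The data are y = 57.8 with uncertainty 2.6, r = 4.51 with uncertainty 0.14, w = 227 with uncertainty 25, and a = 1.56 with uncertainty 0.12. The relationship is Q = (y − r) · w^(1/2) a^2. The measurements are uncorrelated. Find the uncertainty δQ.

333

Let u = y − r = 53.3. δu = √(δy² + δr²) = √(6.76 + 0.0196) = 2.60, so δu/u = 0.0489.
Q is then a monomial in u, w, a:
δQ/Q = √((δu/u)² + (½·δw/w)² + (2·δa/a)²) = √(0.00239 + 0.00303 + 0.0237) = 0.171
Q = 1950, so δQ = 0.171 × 1950 = 333.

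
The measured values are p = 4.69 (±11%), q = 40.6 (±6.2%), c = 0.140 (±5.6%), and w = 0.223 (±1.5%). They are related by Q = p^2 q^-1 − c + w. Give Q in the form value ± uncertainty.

0.625 ± 0.124

Let h = p^2·q^-1 = 0.542. δh/h = √((2·δp/p)² + (-1·δq/q)²) = √(0.0484 + 0.00384) = 0.229, so δh = 0.124.
Q = h − c + w: δQ = √(δh² + δc² + δw²) = √(0.0153 + 6.15e-05 + 1.12e-05) = 0.124
Q = 0.625.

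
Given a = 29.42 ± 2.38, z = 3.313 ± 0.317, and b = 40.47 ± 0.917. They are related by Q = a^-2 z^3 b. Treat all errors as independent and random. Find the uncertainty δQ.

0.562

For a monomial Q ∝ a^-2, z^3, b, fractional errors add in quadrature:
  (-2·δa/a)² = (-2×0.0809)² = 0.0262;  (3·δz/z)² = (3×0.0957)² = 0.0824;  (1·δb/b)² = (1×0.0227)² = 0.000513
δQ/Q = √(0.109) = 0.330
Q = 1.700, so δQ = 0.330 × 1.700 = 0.562.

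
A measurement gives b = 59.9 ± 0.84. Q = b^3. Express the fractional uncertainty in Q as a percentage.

Products/powers → add relative errors in quadrature, weighted by exponent:
  (3·δb/b)² = (3×0.0140)² = 0.00177
δQ/Q = √(0.00177) = 0.0421

4.21%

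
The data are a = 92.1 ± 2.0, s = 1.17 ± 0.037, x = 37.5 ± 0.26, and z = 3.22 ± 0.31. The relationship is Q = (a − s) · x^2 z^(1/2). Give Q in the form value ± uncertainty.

Let u = a − s = 90.9. δu = √(δa² + δs²) = √(4.00 + 0.00137) = 2.00, so δu/u = 0.0220.
Q is then a monomial in u, x, z:
δQ/Q = √((δu/u)² + (2·δx/x)² + (½·δz/z)²) = √(0.000484 + 0.000192 + 0.00232) = 0.0547
Q = 2.29e+05, so δQ = 0.0547 × 2.29e+05 = 12600.

(2.29 ± 0.126) × 10^5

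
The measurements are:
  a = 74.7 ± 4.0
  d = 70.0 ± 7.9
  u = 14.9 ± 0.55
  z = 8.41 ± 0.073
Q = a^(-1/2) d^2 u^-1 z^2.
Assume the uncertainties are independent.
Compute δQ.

Relative error in a monomial: (δQ/Q)² = Σ (nᵢ · δxᵢ/xᵢ)².
  (−½·δa/a)² = (-0.5×0.0535)² = 0.000717;  (2·δd/d)² = (2×0.113)² = 0.0509;  (-1·δu/u)² = (-1×0.0369)² = 0.00136;  (2·δz/z)² = (2×0.00868)² = 0.000301
δQ/Q = √(0.0533) = 0.231
Q = 2690, so δQ = 0.231 × 2690 = 621.

621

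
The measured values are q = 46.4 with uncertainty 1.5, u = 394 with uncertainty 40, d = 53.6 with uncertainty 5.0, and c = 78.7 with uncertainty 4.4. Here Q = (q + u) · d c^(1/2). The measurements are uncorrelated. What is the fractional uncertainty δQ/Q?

Let w = q + u = 440. δw = √(δq² + δu²) = √(2.25 + 1600) = 40.0, so δw/w = 0.0909.
Q is then a monomial in w, d, c:
δQ/Q = √((δw/w)² + (1·δd/d)² + (½·δc/c)²) = √(0.00826 + 0.00870 + 0.000781) = 0.133

0.133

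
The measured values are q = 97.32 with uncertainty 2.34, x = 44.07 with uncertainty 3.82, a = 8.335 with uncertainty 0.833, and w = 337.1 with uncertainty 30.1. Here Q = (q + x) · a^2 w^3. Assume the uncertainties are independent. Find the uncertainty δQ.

Let u = q + x = 141.4. δu = √(δq² + δx²) = √(5.48 + 14.6) = 4.48, so δu/u = 0.0317.
Q is then a monomial in u, a, w:
δQ/Q = √((δu/u)² + (2·δa/a)² + (3·δw/w)²) = √(0.00100 + 0.0400 + 0.0718) = 0.336
Q = 3.763e+11, so δQ = 0.336 × 3.763e+11 = 1.26e+11.

1.26e+11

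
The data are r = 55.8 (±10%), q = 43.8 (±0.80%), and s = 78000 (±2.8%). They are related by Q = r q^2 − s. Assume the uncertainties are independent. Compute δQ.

Let p = r·q^2 = 1.07e+05. δp/p = √((1·δr/r)² + (2·δq/q)²) = √(0.0100 + 0.000256) = 0.101, so δp = 10800.
Q = p − s: δQ = √(δp² + δs²) = √(1.18e+08 + 4.77e+06) = 11100

11100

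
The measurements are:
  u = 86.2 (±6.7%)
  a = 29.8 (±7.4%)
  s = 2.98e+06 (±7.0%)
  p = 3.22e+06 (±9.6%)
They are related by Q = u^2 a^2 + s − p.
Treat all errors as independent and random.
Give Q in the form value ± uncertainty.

(6.36 ± 1.37) × 10^6

Let w = u^2·a^2 = 6.6e+06. δw/w = √((2·δu/u)² + (2·δa/a)²) = √(0.0180 + 0.0219) = 0.200, so δw = 1.32e+06.
Q = w + s − p: δQ = √(δw² + δs² + δp²) = √(1.74e+12 + 4.35e+10 + 9.56e+10) = 1.37e+06
Q = 6.36e+06.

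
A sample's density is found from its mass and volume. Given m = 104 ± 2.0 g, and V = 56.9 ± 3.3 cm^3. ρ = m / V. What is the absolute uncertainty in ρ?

0.112 g/cm^3

Products/powers → add relative errors in quadrature, weighted by exponent:
  (1·δm/m)² = (1×0.0192)² = 0.000370;  (-1·δV/V)² = (-1×0.0580)² = 0.00336
δρ/ρ = √(0.00373) = 0.0611
ρ = 1.83 g/cm^3, so δρ = 0.0611 × 1.83 = 0.112 g/cm^3.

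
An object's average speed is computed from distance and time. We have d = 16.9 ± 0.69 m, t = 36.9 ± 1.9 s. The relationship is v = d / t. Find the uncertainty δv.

For a monomial v ∝ d, t^-1, fractional errors add in quadrature:
  (1·δd/d)² = (1×0.0408)² = 0.00167;  (-1·δt/t)² = (-1×0.0515)² = 0.00265
δv/v = √(0.00432) = 0.0657
v = 0.458 m/s, so δv = 0.0657 × 0.458 = 0.0301 m/s.

0.0301 m/s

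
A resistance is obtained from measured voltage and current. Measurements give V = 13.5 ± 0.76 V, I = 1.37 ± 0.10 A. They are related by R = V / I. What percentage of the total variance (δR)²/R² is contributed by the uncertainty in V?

37.3%

(δR/R)² = (1·δV/V)² + (-1·δI/I)²
  V term: (1×0.0563)² = 0.00317
  I term: (-1×0.0730)² = 0.00533
Total = 0.00850. Share from V = 0.00317/0.00850 = 0.373.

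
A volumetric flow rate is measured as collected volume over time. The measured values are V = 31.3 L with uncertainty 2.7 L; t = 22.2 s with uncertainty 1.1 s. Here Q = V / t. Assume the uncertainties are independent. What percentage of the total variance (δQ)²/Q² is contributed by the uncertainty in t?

24.8%

(δQ/Q)² = (1·δV/V)² + (-1·δt/t)²
  V term: (1×0.0863)² = 0.00744
  t term: (-1×0.0495)² = 0.00246
Total = 0.00990. Share from t = 0.00246/0.00990 = 0.248.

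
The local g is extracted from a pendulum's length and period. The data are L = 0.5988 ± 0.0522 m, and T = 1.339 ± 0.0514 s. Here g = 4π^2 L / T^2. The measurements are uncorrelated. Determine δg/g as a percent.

11.6%

Relative error in a monomial: (δg/g)² = Σ (nᵢ · δxᵢ/xᵢ)².
  (1·δL/L)² = (1×0.0872)² = 0.00760;  (-2·δT/T)² = (-2×0.0384)² = 0.00589
δg/g = √(0.0135) = 0.116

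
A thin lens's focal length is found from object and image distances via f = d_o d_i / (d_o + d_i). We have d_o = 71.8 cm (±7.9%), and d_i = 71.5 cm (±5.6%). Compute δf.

1.73 cm

∂f/∂d_o = (d_i/(d_o+d_i))² = 0.249;  ∂f/∂d_i = (d_o/(d_o+d_i))² = 0.251
δf = √((∂f/∂d_o · δd_o)² + (∂f/∂d_i · δd_i)²) = √(1.99 + 1.01) = 1.73 cm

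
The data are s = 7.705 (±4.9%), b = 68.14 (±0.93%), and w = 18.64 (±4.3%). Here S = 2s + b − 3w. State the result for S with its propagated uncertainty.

27.63 ± 2.60

Each term contributes (cᵢ δxᵢ)² to (δS)²:
  (2·δs)² = 0.570;  (δb)² = 0.402;  (3·δw)² = 5.78
δS = √(6.75) = 2.60
S = 27.63.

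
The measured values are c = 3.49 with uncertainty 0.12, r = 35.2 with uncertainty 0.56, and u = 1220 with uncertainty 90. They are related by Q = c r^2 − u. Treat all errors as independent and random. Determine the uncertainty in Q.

222

Let p = c·r^2 = 4320. δp/p = √((1·δc/c)² + (2·δr/r)²) = √(0.00118 + 0.00101) = 0.0468, so δp = 203.
Q = p − u: δQ = √(δp² + δu²) = √(41000 + 8100) = 222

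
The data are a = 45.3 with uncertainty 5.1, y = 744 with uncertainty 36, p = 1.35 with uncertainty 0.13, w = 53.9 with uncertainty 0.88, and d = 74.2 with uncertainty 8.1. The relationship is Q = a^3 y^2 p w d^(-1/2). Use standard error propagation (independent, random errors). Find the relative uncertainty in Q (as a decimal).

0.369

Each factor contributes (exponent × relative error)² to (δQ/Q)²:
  (3·δa/a)² = (3×0.113)² = 0.114;  (2·δy/y)² = (2×0.0484)² = 0.00937;  (1·δp/p)² = (1×0.0963)² = 0.00927;  (1·δw/w)² = (1×0.0163)² = 0.000267;  (−½·δd/d)² = (-0.5×0.109)² = 0.00298
δQ/Q = √(0.136) = 0.369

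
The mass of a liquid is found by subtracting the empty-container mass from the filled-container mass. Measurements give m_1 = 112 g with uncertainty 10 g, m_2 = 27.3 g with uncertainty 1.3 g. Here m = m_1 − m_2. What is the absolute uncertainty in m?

Absolute uncertainties add in quadrature for a linear combination:
  (δm_1)² = 100;  (δm_2)² = 1.69
δm = √(102) = 10.1 g

10.1 g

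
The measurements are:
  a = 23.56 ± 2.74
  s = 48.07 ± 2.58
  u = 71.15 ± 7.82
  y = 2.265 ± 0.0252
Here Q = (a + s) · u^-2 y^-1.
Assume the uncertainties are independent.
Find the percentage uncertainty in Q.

22.6%

Let w = a + s = 71.63. δw = √(δa² + δs²) = √(7.51 + 6.66) = 3.76, so δw/w = 0.0525.
Q is then a monomial in w, u, y:
δQ/Q = √((δw/w)² + (-2·δu/u)² + (-1·δy/y)²) = √(0.00276 + 0.0483 + 0.000124) = 0.226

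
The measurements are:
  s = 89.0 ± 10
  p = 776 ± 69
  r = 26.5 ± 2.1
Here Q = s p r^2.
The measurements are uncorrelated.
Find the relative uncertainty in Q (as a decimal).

0.214

Products/powers → add relative errors in quadrature, weighted by exponent:
  (1·δs/s)² = (1×0.112)² = 0.0126;  (1·δp/p)² = (1×0.0889)² = 0.00791;  (2·δr/r)² = (2×0.0792)² = 0.0251
δQ/Q = √(0.0457) = 0.214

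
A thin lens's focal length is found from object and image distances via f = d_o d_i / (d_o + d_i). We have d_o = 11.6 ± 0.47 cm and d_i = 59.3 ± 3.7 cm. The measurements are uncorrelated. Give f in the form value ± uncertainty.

9.70 ± 0.343 cm

∂f/∂d_o = (d_i/(d_o+d_i))² = 0.700;  ∂f/∂d_i = (d_o/(d_o+d_i))² = 0.0268
δf = √((∂f/∂d_o · δd_o)² + (∂f/∂d_i · δd_i)²) = √(0.108 + 0.00981) = 0.343 cm
f = 9.70 cm.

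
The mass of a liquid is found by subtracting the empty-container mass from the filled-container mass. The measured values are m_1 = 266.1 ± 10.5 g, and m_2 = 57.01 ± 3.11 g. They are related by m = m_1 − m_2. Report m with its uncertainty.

209.1 ± 11.0 g

m is a linear combination, so absolute uncertainties add in quadrature:
  (δm_1)² = 110;  (δm_2)² = 9.67
δm = √(120) = 11.0 g
m = 209.1 g.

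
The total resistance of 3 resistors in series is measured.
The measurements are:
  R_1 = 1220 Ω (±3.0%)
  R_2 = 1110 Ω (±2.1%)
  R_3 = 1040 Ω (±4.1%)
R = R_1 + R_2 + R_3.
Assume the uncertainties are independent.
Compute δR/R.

Sums and differences: (δR)² = Σ (cᵢ δxᵢ)².
  (δR_1)² = 1340;  (δR_2)² = 543;  (δR_3)² = 1820
δR = √(3700) = 60.8 Ω
R = 3370 Ω, so δR/R = 60.8/3370 = 0.0181.

0.0181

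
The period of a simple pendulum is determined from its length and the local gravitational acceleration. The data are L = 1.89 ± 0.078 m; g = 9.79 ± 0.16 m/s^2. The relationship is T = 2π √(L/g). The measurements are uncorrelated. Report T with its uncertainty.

2.76 ± 0.0613 s

Since T is a product/quotient, work with relative uncertainties:
  (½·δL/L)² = (0.5×0.0413)² = 0.000426;  (−½·δg/g)² = (-0.5×0.0163)² = 6.68e-05
δT/T = √(0.000493) = 0.0222
T = 2.76 s, so δT = 0.0222 × 2.76 = 0.0613 s.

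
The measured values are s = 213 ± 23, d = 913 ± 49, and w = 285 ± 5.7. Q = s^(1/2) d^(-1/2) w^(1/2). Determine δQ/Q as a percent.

6.11%

Each factor contributes (exponent × relative error)² to (δQ/Q)²:
  (½·δs/s)² = (0.5×0.108)² = 0.00291;  (−½·δd/d)² = (-0.5×0.0537)² = 0.000720;  (½·δw/w)² = (0.5×0.0200)² = 0.000100
δQ/Q = √(0.00374) = 0.0611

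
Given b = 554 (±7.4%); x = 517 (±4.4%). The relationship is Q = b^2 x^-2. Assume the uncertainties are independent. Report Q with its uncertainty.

For a monomial Q ∝ b^2, x^-2, fractional errors add in quadrature:
  (2·δb/b)² = (2×0.0740)² = 0.0219;  (-2·δx/x)² = (-2×0.0440)² = 0.00774
δQ/Q = √(0.0296) = 0.172
Q = 1.15, so δQ = 0.172 × 1.15 = 0.198.

1.15 ± 0.198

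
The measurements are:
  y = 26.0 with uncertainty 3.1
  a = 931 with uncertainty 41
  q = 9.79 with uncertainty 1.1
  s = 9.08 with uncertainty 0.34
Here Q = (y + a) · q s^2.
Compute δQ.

1.09e+05

Let u = y + a = 957. δu = √(δy² + δa²) = √(9.61 + 1680) = 41.1, so δu/u = 0.0430.
Q is then a monomial in u, q, s:
δQ/Q = √((δu/u)² + (1·δq/q)² + (2·δs/s)²) = √(0.00185 + 0.0126 + 0.00561) = 0.142
Q = 7.72e+05, so δQ = 0.142 × 7.72e+05 = 1.09e+05.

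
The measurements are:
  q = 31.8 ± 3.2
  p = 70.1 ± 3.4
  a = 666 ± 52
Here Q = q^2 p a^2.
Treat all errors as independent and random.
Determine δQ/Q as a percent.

25.9%

Products/powers → add relative errors in quadrature, weighted by exponent:
  (2·δq/q)² = (2×0.101)² = 0.0405;  (1·δp/p)² = (1×0.0485)² = 0.00235;  (2·δa/a)² = (2×0.0781)² = 0.0244
δQ/Q = √(0.0672) = 0.259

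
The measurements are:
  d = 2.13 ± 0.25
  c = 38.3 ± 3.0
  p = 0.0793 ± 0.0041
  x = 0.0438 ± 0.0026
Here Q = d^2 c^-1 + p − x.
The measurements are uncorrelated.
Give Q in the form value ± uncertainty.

0.154 ± 0.0297

Let w = d^2·c^-1 = 0.118. δw/w = √((2·δd/d)² + (-1·δc/c)²) = √(0.0551 + 0.00614) = 0.247, so δw = 0.0293.
Q = w + p − x: δQ = √(δw² + δp² + δx²) = √(0.000859 + 1.68e-05 + 6.76e-06) = 0.0297
Q = 0.154.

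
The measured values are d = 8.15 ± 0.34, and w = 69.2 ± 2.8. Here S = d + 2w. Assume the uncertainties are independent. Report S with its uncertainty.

S is a linear combination, so absolute uncertainties add in quadrature:
  (δd)² = 0.116;  (2·δw)² = 31.4
δS = √(31.5) = 5.61
S = 147.

147 ± 5.61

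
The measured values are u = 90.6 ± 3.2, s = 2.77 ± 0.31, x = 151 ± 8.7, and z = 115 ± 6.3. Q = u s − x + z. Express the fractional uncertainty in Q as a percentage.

14.6%

Let p = u·s = 251. δp/p = √((1·δu/u)² + (1·δs/s)²) = √(0.00125 + 0.0125) = 0.117, so δp = 29.5.
Q = p − x + z: δQ = √(δp² + δx² + δz²) = √(867 + 75.7 + 39.7) = 31.3
Q = 215, so δQ/Q = 31.3/215 = 0.146.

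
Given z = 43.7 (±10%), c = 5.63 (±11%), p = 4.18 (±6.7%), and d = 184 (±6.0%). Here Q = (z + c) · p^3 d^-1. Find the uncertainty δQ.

4.47

Let u = z + c = 49.3. δu = √(δz² + δc²) = √(19.1 + 0.384) = 4.41, so δu/u = 0.0895.
Q is then a monomial in u, p, d:
δQ/Q = √((δu/u)² + (3·δp/p)² + (-1·δd/d)²) = √(0.00801 + 0.0404 + 0.00360) = 0.228
Q = 19.6, so δQ = 0.228 × 19.6 = 4.47.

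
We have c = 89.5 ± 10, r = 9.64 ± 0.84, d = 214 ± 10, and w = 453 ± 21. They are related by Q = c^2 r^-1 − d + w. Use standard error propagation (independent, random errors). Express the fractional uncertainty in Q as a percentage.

18.8%

Let p = c^2·r^-1 = 831. δp/p = √((2·δc/c)² + (-1·δr/r)²) = √(0.0499 + 0.00759) = 0.240, so δp = 199.
Q = p − d + w: δQ = √(δp² + δd² + δw²) = √(39700 + 100 + 441) = 201
Q = 1070, so δQ/Q = 201/1070 = 0.188.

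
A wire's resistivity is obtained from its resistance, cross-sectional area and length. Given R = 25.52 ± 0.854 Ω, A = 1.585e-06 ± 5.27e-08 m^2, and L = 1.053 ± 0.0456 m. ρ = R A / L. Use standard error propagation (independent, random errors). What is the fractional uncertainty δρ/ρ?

For a monomial ρ ∝ R, A, L^-1, fractional errors add in quadrature:
  (1·δR/R)² = (1×0.0335)² = 0.00112;  (1·δA/A)² = (1×0.0332)² = 0.00111;  (-1·δL/L)² = (-1×0.0433)² = 0.00188
δρ/ρ = √(0.00410) = 0.0640

0.0640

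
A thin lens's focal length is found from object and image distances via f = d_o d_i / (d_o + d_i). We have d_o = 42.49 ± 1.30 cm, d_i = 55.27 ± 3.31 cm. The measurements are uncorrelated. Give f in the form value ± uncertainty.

24.02 ± 0.751 cm

∂f/∂d_o = (d_i/(d_o+d_i))² = 0.320;  ∂f/∂d_i = (d_o/(d_o+d_i))² = 0.189
δf = √((∂f/∂d_o · δd_o)² + (∂f/∂d_i · δd_i)²) = √(0.173 + 0.391) = 0.751 cm
f = 24.02 cm.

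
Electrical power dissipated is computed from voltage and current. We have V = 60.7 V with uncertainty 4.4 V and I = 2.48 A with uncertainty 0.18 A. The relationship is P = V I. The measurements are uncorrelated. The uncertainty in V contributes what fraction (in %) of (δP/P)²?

49.9%

(δP/P)² = (1·δV/V)² + (1·δI/I)²
  V term: (1×0.0725)² = 0.00525
  I term: (1×0.0726)² = 0.00527
Total = 0.0105. Share from V = 0.00525/0.0105 = 0.499.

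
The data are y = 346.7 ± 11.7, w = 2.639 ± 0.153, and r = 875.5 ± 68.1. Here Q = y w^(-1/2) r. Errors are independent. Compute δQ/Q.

Products/powers → add relative errors in quadrature, weighted by exponent:
  (1·δy/y)² = (1×0.0337)² = 0.00114;  (−½·δw/w)² = (-0.5×0.0580)² = 0.000840;  (1·δr/r)² = (1×0.0778)² = 0.00605
δQ/Q = √(0.00803) = 0.0896

0.0896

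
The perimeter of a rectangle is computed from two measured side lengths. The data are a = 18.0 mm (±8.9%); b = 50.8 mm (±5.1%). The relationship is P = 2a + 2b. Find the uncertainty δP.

6.09 mm

Each term contributes (cᵢ δxᵢ)² to (δP)²:
  (2·δa)² = 10.3;  (2·δb)² = 26.8
δP = √(37.1) = 6.09 mm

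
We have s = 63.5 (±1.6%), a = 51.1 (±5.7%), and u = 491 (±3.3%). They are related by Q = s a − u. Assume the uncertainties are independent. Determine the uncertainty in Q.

Let p = s·a = 3240. δp/p = √((1·δs/s)² + (1·δa/a)²) = √(0.000256 + 0.00325) = 0.0592, so δp = 192.
Q = p − u: δQ = √(δp² + δu²) = √(36900 + 263) = 193

193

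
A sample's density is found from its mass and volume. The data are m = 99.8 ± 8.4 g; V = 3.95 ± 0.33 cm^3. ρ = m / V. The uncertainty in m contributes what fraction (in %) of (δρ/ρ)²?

50.4%

(δρ/ρ)² = (1·δm/m)² + (-1·δV/V)²
  m term: (1×0.0842)² = 0.00708
  V term: (-1×0.0835)² = 0.00698
Total = 0.0141. Share from m = 0.00708/0.0141 = 0.504.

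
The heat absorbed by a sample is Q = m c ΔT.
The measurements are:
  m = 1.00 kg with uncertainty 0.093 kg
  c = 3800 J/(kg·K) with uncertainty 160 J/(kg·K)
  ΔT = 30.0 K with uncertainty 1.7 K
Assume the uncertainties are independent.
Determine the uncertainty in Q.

Products/powers → add relative errors in quadrature, weighted by exponent:
  (1·δm/m)² = (1×0.0930)² = 0.00865;  (1·δc/c)² = (1×0.0421)² = 0.00177;  (1·δΔT/ΔT)² = (1×0.0567)² = 0.00321
δQ/Q = √(0.0136) = 0.117
Q = 1.14e+05 J, so δQ = 0.117 × 1.14e+05 = 13300 J.

13300 J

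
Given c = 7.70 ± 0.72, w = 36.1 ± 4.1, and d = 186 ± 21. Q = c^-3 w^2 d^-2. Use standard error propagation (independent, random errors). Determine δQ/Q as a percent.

Relative error in a monomial: (δQ/Q)² = Σ (nᵢ · δxᵢ/xᵢ)².
  (-3·δc/c)² = (-3×0.0935)² = 0.0787;  (2·δw/w)² = (2×0.114)² = 0.0516;  (-2·δd/d)² = (-2×0.113)² = 0.0510
δQ/Q = √(0.181) = 0.426

42.6%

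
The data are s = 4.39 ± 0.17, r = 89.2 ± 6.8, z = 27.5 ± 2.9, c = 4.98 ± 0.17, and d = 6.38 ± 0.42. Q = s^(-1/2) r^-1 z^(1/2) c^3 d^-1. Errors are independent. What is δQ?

0.0838

Relative error in a monomial: (δQ/Q)² = Σ (nᵢ · δxᵢ/xᵢ)².
  (−½·δs/s)² = (-0.5×0.0387)² = 0.000375;  (-1·δr/r)² = (-1×0.0762)² = 0.00581;  (½·δz/z)² = (0.5×0.105)² = 0.00278;  (3·δc/c)² = (3×0.0341)² = 0.0105;  (-1·δd/d)² = (-1×0.0658)² = 0.00433
δQ/Q = √(0.0238) = 0.154
Q = 0.543, so δQ = 0.154 × 0.543 = 0.0838.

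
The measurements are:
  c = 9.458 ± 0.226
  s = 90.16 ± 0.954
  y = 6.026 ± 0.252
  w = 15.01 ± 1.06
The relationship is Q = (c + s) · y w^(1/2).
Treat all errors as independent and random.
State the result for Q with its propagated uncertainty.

Let u = c + s = 99.62. δu = √(δc² + δs²) = √(0.0511 + 0.910) = 0.980, so δu/u = 0.00984.
Q is then a monomial in u, y, w:
δQ/Q = √((δu/u)² + (1·δy/y)² + (½·δw/w)²) = √(9.69e-05 + 0.00175 + 0.00125) = 0.0556
Q = 2326, so δQ = 0.0556 × 2326 = 129.

2326 ± 129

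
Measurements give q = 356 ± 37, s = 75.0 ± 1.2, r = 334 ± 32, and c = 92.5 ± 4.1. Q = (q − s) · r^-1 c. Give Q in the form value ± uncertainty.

Let u = q − s = 281. δu = √(δq² + δs²) = √(1370 + 1.44) = 37.0, so δu/u = 0.132.
Q is then a monomial in u, r, c:
δQ/Q = √((δu/u)² + (-1·δr/r)² + (1·δc/c)²) = √(0.0174 + 0.00918 + 0.00196) = 0.169
Q = 77.8, so δQ = 0.169 × 77.8 = 13.1.

77.8 ± 13.1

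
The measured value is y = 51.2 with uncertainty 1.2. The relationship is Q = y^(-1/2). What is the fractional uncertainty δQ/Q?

0.0117

Each factor contributes (exponent × relative error)² to (δQ/Q)²:
  (−½·δy/y)² = (-0.5×0.0234)² = 0.000137
δQ/Q = √(0.000137) = 0.0117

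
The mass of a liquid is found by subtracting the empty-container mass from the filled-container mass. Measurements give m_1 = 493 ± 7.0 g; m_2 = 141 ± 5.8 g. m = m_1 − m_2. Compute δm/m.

0.0258

m is a linear combination, so absolute uncertainties add in quadrature:
  (δm_1)² = 49.0;  (δm_2)² = 33.6
δm = √(82.6) = 9.09 g
m = 352 g, so δm/m = 9.09/352 = 0.0258.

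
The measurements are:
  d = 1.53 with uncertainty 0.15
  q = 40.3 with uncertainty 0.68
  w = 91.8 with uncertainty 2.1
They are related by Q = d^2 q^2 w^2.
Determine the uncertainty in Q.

6.54e+06

Products/powers → add relative errors in quadrature, weighted by exponent:
  (2·δd/d)² = (2×0.0980)² = 0.0384;  (2·δq/q)² = (2×0.0169)² = 0.00114;  (2·δw/w)² = (2×0.0229)² = 0.00209
δQ/Q = √(0.0417) = 0.204
Q = 3.2e+07, so δQ = 0.204 × 3.2e+07 = 6.54e+06.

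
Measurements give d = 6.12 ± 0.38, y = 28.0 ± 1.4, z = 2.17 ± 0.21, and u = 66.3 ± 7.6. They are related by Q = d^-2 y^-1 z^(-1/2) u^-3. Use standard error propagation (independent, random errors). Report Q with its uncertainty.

(2.22 ± 0.827) × 10^-9

Since Q is a product/quotient, work with relative uncertainties:
  (-2·δd/d)² = (-2×0.0621)² = 0.0154;  (-1·δy/y)² = (-1×0.0500)² = 0.00250;  (−½·δz/z)² = (-0.5×0.0968)² = 0.00234;  (-3·δu/u)² = (-3×0.115)² = 0.118
δQ/Q = √(0.139) = 0.372
Q = 2.22e-09, so δQ = 0.372 × 2.22e-09 = 8.27e-10.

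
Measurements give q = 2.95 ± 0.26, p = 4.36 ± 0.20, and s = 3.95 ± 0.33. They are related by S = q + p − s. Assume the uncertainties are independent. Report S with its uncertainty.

Sums and differences: (δS)² = Σ (cᵢ δxᵢ)².
  (δq)² = 0.0676;  (δp)² = 0.0400;  (δs)² = 0.109
δS = √(0.217) = 0.465
S = 3.36.

3.36 ± 0.465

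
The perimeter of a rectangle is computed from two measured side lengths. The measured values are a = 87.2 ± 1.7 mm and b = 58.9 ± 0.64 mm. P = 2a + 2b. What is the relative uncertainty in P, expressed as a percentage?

Absolute uncertainties add in quadrature for a linear combination:
  (2·δa)² = 11.6;  (2·δb)² = 1.64
δP = √(13.2) = 3.63 mm
P = 292 mm, so δP/P = 3.63/292 = 0.0124.

1.24%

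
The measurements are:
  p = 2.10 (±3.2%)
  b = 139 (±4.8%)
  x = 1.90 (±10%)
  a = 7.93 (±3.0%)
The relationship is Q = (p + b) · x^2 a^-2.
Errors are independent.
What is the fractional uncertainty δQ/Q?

Let u = p + b = 141. δu = √(δp² + δb²) = √(0.00452 + 44.5) = 6.67, so δu/u = 0.0473.
Q is then a monomial in u, x, a:
δQ/Q = √((δu/u)² + (2·δx/x)² + (-2·δa/a)²) = √(0.00224 + 0.0400 + 0.00360) = 0.214

0.214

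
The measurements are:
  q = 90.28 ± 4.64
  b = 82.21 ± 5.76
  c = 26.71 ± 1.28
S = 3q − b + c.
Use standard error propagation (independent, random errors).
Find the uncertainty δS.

15.1

S is a linear combination, so absolute uncertainties add in quadrature:
  (3·δq)² = 194;  (δb)² = 33.2;  (δc)² = 1.64
δS = √(229) = 15.1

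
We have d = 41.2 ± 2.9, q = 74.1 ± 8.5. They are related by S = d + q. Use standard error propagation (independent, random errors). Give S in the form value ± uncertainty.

S is a linear combination, so absolute uncertainties add in quadrature:
  (δd)² = 8.41;  (δq)² = 72.2
δS = √(80.7) = 8.98
S = 115.

115 ± 8.98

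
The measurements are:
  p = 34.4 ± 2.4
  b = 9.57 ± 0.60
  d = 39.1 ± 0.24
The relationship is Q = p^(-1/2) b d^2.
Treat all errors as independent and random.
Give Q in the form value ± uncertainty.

Products/powers → add relative errors in quadrature, weighted by exponent:
  (−½·δp/p)² = (-0.5×0.0698)² = 0.00122;  (1·δb/b)² = (1×0.0627)² = 0.00393;  (2·δd/d)² = (2×0.00614)² = 0.000151
δQ/Q = √(0.00530) = 0.0728
Q = 2490, so δQ = 0.0728 × 2490 = 182.

2490 ± 182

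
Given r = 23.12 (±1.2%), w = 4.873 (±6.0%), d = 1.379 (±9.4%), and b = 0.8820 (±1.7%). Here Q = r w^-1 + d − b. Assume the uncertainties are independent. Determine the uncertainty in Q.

0.318

Let p = r·w^-1 = 4.745. δp/p = √((1·δr/r)² + (-1·δw/w)²) = √(0.000144 + 0.00360) = 0.0612, so δp = 0.290.
Q = p + d − b: δQ = √(δp² + δd² + δb²) = √(0.0843 + 0.0168 + 0.000225) = 0.318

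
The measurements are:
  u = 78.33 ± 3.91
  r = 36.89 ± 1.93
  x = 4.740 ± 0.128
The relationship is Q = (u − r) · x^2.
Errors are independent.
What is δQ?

110

Let w = u − r = 41.44. δw = √(δu² + δr²) = √(15.3 + 3.72) = 4.36, so δw/w = 0.105.
Q is then a monomial in w, x:
δQ/Q = √((δw/w)² + (2·δx/x)²) = √(0.0111 + 0.00292) = 0.118
Q = 931.1, so δQ = 0.118 × 931.1 = 110.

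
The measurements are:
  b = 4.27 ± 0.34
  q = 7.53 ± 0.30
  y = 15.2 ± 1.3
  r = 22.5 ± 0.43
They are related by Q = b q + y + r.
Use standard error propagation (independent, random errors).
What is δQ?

3.17

Let p = b·q = 32.2. δp/p = √((1·δb/b)² + (1·δq/q)²) = √(0.00634 + 0.00159) = 0.0890, so δp = 2.86.
Q = p + y + r: δQ = √(δp² + δy² + δr²) = √(8.20 + 1.69 + 0.185) = 3.17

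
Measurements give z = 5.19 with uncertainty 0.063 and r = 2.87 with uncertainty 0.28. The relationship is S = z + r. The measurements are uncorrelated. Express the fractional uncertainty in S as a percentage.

For a sum/difference, combine absolute errors in quadrature:
  (δz)² = 0.00397;  (δr)² = 0.0784
δS = √(0.0824) = 0.287
S = 8.06, so δS/S = 0.287/8.06 = 0.0356.

3.56%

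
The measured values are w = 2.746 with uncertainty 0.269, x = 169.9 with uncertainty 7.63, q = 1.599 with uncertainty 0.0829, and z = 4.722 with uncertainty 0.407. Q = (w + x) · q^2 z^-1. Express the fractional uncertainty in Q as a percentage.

Let u = w + x = 172.6. δu = √(δw² + δx²) = √(0.0724 + 58.2) = 7.63, so δu/u = 0.0442.
Q is then a monomial in u, q, z:
δQ/Q = √((δu/u)² + (2·δq/q)² + (-1·δz/z)²) = √(0.00196 + 0.0108 + 0.00743) = 0.142

14.2%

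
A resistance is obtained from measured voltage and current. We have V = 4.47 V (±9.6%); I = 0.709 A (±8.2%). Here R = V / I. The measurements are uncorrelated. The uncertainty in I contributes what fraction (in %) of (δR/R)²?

42.2%

(δR/R)² = (1·δV/V)² + (-1·δI/I)²
  V term: (1×0.0960)² = 0.00922
  I term: (-1×0.0820)² = 0.00672
Total = 0.0159. Share from I = 0.00672/0.0159 = 0.422.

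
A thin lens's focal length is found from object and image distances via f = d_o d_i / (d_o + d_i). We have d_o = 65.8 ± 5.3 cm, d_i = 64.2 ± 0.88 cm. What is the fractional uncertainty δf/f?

0.0404

∂f/∂d_o = (d_i/(d_o+d_i))² = 0.244;  ∂f/∂d_i = (d_o/(d_o+d_i))² = 0.256
δf = √((∂f/∂d_o · δd_o)² + (∂f/∂d_i · δd_i)²) = √(1.67 + 0.0508) = 1.31 cm
f = 32.5 cm, so δf/f = 1.31/32.5 = 0.0404.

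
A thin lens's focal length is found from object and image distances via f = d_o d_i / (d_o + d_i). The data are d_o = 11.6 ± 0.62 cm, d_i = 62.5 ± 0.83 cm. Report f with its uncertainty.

∂f/∂d_o = (d_i/(d_o+d_i))² = 0.711;  ∂f/∂d_i = (d_o/(d_o+d_i))² = 0.0245
δf = √((∂f/∂d_o · δd_o)² + (∂f/∂d_i · δd_i)²) = √(0.195 + 0.000414) = 0.442 cm
f = 9.78 cm.

9.78 ± 0.442 cm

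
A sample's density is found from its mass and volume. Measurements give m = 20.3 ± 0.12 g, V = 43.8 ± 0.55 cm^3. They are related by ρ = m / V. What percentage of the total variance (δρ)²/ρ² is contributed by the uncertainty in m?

18.1%

(δρ/ρ)² = (1·δm/m)² + (-1·δV/V)²
  m term: (1×0.00591)² = 3.49e-05
  V term: (-1×0.0126)² = 0.000158
Total = 0.000193. Share from m = 3.49e-05/0.000193 = 0.181.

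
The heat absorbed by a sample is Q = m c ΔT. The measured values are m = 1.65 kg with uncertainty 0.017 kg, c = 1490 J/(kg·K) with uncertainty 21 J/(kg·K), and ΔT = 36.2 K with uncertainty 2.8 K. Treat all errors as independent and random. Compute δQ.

7060 J

For a monomial Q ∝ m, c, ΔT, fractional errors add in quadrature:
  (1·δm/m)² = (1×0.0103)² = 0.000106;  (1·δc/c)² = (1×0.0141)² = 0.000199;  (1·δΔT/ΔT)² = (1×0.0773)² = 0.00598
δQ/Q = √(0.00629) = 0.0793
Q = 89000 J, so δQ = 0.0793 × 89000 = 7060 J.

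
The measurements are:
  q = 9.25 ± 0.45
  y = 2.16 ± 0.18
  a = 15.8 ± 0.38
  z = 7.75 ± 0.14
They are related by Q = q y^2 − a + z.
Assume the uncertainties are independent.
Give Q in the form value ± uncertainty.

35.1 ± 7.50

Let p = q·y^2 = 43.2. δp/p = √((1·δq/q)² + (2·δy/y)²) = √(0.00237 + 0.0278) = 0.174, so δp = 7.49.
Q = p − a + z: δQ = √(δp² + δa² + δz²) = √(56.1 + 0.144 + 0.0196) = 7.50
Q = 35.1.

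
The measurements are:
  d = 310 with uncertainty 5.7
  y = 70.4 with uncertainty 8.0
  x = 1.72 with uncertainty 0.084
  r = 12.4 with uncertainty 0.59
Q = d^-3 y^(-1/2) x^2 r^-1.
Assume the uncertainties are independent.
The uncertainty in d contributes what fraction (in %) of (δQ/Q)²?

16.8%

(δQ/Q)² = (-3·δd/d)² + (−½·δy/y)² + (2·δx/x)² + (-1·δr/r)²
  d term: (-3×0.0184)² = 0.00304
  y term: (-0.5×0.114)² = 0.00323
  x term: (2×0.0488)² = 0.00954
  r term: (-1×0.0476)² = 0.00226
Total = 0.0181. Share from d = 0.00304/0.0181 = 0.168.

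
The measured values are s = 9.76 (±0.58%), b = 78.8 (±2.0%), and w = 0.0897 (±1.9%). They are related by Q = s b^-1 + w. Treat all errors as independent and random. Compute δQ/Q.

Let p = s·b^-1 = 0.124. δp/p = √((1·δs/s)² + (-1·δb/b)²) = √(3.36e-05 + 0.000400) = 0.0208, so δp = 0.00258.
Q = p + w: δQ = √(δp² + δw²) = √(6.65e-06 + 2.9e-06) = 0.00309
Q = 0.214, so δQ/Q = 0.00309/0.214 = 0.0145.

0.0145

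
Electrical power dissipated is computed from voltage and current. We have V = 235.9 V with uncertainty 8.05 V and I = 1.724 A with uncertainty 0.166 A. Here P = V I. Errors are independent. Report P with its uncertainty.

406.7 ± 41.5 W

Relative error in a monomial: (δP/P)² = Σ (nᵢ · δxᵢ/xᵢ)².
  (1·δV/V)² = (1×0.0341)² = 0.00116;  (1·δI/I)² = (1×0.0963)² = 0.00927
δP/P = √(0.0104) = 0.102
P = 406.7 W, so δP = 0.102 × 406.7 = 41.5 W.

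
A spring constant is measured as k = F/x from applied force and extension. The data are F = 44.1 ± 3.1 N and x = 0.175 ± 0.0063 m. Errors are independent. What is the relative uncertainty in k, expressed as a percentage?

k is a product of powers, so relative uncertainties combine in quadrature:
  (1·δF/F)² = (1×0.0703)² = 0.00494;  (-1·δx/x)² = (-1×0.0360)² = 0.00130
δk/k = √(0.00624) = 0.0790

7.90%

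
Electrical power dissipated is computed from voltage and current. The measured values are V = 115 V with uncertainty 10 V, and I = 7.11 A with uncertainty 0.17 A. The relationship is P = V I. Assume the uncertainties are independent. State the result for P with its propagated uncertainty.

818 ± 73.7 W

For a monomial P ∝ V, I, fractional errors add in quadrature:
  (1·δV/V)² = (1×0.0870)² = 0.00756;  (1·δI/I)² = (1×0.0239)² = 0.000572
δP/P = √(0.00813) = 0.0902
P = 818 W, so δP = 0.0902 × 818 = 73.7 W.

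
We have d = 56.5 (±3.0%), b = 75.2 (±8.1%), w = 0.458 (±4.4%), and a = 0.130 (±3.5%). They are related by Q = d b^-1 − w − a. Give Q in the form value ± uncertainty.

0.163 ± 0.0681

Let p = d·b^-1 = 0.751. δp/p = √((1·δd/d)² + (-1·δb/b)²) = √(0.000900 + 0.00656) = 0.0864, so δp = 0.0649.
Q = p − w − a: δQ = √(δp² + δw² + δa²) = √(0.00421 + 0.000406 + 2.07e-05) = 0.0681
Q = 0.163.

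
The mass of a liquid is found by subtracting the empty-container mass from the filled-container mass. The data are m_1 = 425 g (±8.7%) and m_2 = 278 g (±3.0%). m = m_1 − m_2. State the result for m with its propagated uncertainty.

For a sum/difference, combine absolute errors in quadrature:
  (δm_1)² = 1370;  (δm_2)² = 69.6
δm = √(1440) = 37.9 g
m = 147 g.

147 ± 37.9 g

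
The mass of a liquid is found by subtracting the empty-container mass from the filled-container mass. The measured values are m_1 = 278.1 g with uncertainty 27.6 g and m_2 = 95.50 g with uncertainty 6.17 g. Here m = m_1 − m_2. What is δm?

28.3 g

Absolute uncertainties add in quadrature for a linear combination:
  (δm_1)² = 762;  (δm_2)² = 38.1
δm = √(800) = 28.3 g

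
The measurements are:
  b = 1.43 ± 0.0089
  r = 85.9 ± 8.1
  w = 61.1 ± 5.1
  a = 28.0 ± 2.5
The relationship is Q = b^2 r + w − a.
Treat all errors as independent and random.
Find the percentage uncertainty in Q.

Let p = b^2·r = 176. δp/p = √((2·δb/b)² + (1·δr/r)²) = √(0.000155 + 0.00889) = 0.0951, so δp = 16.7.
Q = p + w − a: δQ = √(δp² + δw² + δa²) = √(279 + 26.0 + 6.25) = 17.6
Q = 209, so δQ/Q = 17.6/209 = 0.0845.

8.45%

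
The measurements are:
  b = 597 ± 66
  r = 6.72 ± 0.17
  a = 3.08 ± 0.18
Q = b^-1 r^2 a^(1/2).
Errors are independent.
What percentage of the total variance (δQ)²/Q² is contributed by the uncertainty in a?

(δQ/Q)² = (-1·δb/b)² + (2·δr/r)² + (½·δa/a)²
  b term: (-1×0.111)² = 0.0122
  r term: (2×0.0253)² = 0.00256
  a term: (0.5×0.0584)² = 0.000854
Total = 0.0156. Share from a = 0.000854/0.0156 = 0.0546.

5.46%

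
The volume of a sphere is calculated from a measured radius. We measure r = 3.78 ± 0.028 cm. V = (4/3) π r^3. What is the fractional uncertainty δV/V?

Products/powers → add relative errors in quadrature, weighted by exponent:
  (3·δr/r)² = (3×0.00741)² = 0.000494
δV/V = √(0.000494) = 0.0222

0.0222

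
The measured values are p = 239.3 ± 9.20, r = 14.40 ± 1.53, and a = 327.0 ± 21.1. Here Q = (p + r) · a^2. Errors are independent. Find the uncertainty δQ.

Let u = p + r = 253.7. δu = √(δp² + δr²) = √(84.6 + 2.34) = 9.33, so δu/u = 0.0368.
Q is then a monomial in u, a:
δQ/Q = √((δu/u)² + (2·δa/a)²) = √(0.00135 + 0.0167) = 0.134
Q = 2.713e+07, so δQ = 0.134 × 2.713e+07 = 3.64e+06.

3.64e+06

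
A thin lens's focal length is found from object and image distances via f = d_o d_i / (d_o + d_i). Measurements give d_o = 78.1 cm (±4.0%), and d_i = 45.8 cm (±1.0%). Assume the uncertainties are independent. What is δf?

∂f/∂d_o = (d_i/(d_o+d_i))² = 0.137;  ∂f/∂d_i = (d_o/(d_o+d_i))² = 0.397
δf = √((∂f/∂d_o · δd_o)² + (∂f/∂d_i · δd_i)²) = √(0.182 + 0.0331) = 0.464 cm

0.464 cm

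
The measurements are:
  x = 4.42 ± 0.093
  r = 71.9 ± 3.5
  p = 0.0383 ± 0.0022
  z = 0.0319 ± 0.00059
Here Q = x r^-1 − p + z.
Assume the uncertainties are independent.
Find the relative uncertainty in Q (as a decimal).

Let w = x·r^-1 = 0.0615. δw/w = √((1·δx/x)² + (-1·δr/r)²) = √(0.000443 + 0.00237) = 0.0530, so δw = 0.00326.
Q = w − p + z: δQ = √(δw² + δp² + δz²) = √(1.06e-05 + 4.84e-06 + 3.48e-07) = 0.00398
Q = 0.0551, so δQ/Q = 0.00398/0.0551 = 0.0722.

0.0722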